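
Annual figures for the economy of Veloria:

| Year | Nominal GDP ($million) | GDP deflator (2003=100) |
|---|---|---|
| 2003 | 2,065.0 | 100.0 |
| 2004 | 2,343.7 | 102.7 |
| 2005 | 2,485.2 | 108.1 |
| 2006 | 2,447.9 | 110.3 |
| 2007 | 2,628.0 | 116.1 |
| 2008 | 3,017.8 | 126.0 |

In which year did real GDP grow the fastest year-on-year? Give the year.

2004

2004: real = 2343.7/1.027 = 2282.08; growth vs 2003 (2065.00) = 10.51%.
2005: real = 2485.2/1.081 = 2298.98; growth vs 2004 (2282.08) = 0.74%.
2006: real = 2447.9/1.103 = 2219.31; growth vs 2005 (2298.98) = -3.47%.
2007: real = 2628.0/1.161 = 2263.57; growth vs 2006 (2219.31) = 1.99%.
2008: real = 3017.8/1.260 = 2395.08; growth vs 2007 (2263.57) = 5.81%.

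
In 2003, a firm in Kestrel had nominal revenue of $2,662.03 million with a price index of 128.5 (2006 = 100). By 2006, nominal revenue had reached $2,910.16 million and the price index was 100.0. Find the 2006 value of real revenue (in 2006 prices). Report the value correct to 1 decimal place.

Real revenue = Nominal / (price index/100) = 2910.16 / 1.000 = 2910.16.

$2,910.2 million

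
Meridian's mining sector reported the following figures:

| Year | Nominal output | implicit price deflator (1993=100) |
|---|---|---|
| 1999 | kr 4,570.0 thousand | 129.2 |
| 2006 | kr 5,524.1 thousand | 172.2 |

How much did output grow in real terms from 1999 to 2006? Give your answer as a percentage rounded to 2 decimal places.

Deflate each year: 1999 → 4570.0/1.292 = 3537.15; 2006 → 5524.1/1.722 = 3207.96.
So real output changed by 3207.96/3537.15 − 1 = -0.0931, i.e. -9.31%.

-9.31%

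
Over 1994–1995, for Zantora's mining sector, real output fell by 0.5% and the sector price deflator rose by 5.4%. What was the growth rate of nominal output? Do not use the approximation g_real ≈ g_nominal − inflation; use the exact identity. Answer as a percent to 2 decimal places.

4.87%

(1 + g_nom) = (1 + g_real)(1 + π) = 0.9950 × 1.0540 = 1.04873.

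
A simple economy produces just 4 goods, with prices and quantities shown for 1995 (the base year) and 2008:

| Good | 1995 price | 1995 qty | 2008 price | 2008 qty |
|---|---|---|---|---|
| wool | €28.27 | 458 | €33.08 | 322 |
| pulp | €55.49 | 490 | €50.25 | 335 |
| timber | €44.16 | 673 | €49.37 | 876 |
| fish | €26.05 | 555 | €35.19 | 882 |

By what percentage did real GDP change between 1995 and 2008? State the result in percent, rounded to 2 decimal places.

Real GDP 1995 = Nominal GDP 1995 = 28.27·458 + 55.49·490 + 44.16·673 + 26.05·555 = 84315.19.
Real GDP 2008 (at 1995 prices) = 28.27·322 + 55.49·335 + 44.16·876 + 26.05·882 = 89352.35.
Real growth = 89352.35/84315.19 − 1 = 0.0597.

5.97%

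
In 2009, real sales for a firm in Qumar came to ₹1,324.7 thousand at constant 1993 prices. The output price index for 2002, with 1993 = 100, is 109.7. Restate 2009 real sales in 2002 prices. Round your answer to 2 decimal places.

Real sales in 2002 prices = Real sales in 1993 prices × (P_2002/P_1993) = 1324.7 × 1.097 = 1453.20.

₹1,453.20 thousand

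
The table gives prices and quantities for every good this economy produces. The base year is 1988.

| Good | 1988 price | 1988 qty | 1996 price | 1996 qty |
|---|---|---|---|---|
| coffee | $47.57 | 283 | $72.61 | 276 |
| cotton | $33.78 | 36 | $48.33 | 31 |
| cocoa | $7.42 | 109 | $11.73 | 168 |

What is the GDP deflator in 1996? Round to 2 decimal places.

Nominal GDP 1996 = 72.61·276 + 48.33·31 + 11.73·168 = 23509.23.
Real GDP 1996 (at 1988 prices) = 47.57·276 + 33.78·31 + 7.42·168 = 15423.06.
Deflator = Nominal/Real × 100 = 23509.23/15423.06 × 100 = 152.429.

152.43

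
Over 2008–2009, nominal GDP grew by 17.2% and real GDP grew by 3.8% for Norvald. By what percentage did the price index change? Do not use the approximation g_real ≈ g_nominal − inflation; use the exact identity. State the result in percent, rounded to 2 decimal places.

12.91%

(1 + g_nom) = (1 + g_real)(1 + π), so π = 1.1720 / 1.0380 − 1 = 0.12909.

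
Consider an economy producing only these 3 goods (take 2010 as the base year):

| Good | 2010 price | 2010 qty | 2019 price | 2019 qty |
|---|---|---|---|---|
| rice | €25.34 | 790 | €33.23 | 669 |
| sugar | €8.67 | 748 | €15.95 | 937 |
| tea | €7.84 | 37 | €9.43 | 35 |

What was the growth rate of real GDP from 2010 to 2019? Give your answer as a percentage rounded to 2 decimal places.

Real GDP 2010 = Nominal GDP 2010 = 25.34·790 + 8.67·748 + 7.84·37 = 26793.84.
Real GDP 2019 (at 2010 prices) = 25.34·669 + 8.67·937 + 7.84·35 = 25350.65.
Real growth = 25350.65/26793.84 − 1 = -0.0539.

-5.39%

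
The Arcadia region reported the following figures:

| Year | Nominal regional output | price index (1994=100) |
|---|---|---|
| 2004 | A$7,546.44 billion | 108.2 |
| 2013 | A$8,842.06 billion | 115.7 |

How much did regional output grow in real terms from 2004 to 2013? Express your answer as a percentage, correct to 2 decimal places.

9.57%

Deflate each year: 2004 → 7546.44/1.082 = 6974.53; 2013 → 8842.06/1.157 = 7642.23.
So real regional output changed by 7642.23/6974.53 − 1 = 0.0957, i.e. 9.57%.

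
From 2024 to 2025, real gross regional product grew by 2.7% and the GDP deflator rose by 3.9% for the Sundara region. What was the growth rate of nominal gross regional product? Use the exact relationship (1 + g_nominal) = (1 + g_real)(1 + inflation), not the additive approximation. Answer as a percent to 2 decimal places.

6.71%

(1 + g_nom) = (1 + g_real)(1 + π) = 1.0270 × 1.0390 = 1.06705.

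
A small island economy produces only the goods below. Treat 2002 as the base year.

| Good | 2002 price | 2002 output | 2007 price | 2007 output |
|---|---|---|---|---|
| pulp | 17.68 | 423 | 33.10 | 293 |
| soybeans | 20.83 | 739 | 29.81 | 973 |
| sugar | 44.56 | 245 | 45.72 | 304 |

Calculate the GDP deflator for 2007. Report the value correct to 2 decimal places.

134.90

Nominal GDP 2007 = 33.10·293 + 29.81·973 + 45.72·304 = 52602.31.
Real GDP 2007 (at 2002 prices) = 17.68·293 + 20.83·973 + 44.56·304 = 38994.07.
Deflator = Nominal/Real × 100 = 52602.31/38994.07 × 100 = 134.898.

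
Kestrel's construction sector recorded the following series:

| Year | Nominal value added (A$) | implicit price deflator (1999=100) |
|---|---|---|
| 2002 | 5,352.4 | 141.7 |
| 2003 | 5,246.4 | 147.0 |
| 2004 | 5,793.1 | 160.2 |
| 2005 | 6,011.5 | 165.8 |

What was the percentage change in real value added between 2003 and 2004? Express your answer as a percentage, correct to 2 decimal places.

1.32%

Real value added 2003 = 5246.4/1.470 = 3568.98.
Real value added 2004 = 5793.1/1.602 = 3616.17.
Change = 3616.17/3568.98 − 1 = 0.0132.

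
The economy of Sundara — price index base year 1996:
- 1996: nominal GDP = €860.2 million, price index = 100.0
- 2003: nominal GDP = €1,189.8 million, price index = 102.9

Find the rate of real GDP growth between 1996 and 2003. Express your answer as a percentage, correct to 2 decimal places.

34.42%

Deflate each year: 1996 → 860.2/1.000 = 860.20; 2003 → 1189.8/1.029 = 1156.27.
So real GDP changed by 1156.27/860.20 − 1 = 0.3442, i.e. 34.42%.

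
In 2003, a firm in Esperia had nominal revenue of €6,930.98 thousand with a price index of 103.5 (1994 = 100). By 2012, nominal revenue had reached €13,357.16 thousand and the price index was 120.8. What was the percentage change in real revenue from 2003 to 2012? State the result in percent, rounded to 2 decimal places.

Real revenue 2003 = 6930.98 / 1.035 = 6696.60.
Real revenue 2012 = 13357.16 / 1.208 = 11057.25.
Real growth = 11057.25 / 6696.60 − 1 = 0.6512.

65.12%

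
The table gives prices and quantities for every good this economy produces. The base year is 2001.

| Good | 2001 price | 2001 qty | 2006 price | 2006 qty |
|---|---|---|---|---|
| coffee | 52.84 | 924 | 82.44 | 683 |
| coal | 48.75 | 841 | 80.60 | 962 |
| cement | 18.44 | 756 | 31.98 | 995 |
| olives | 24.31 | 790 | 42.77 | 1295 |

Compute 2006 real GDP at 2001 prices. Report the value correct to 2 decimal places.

Real GDP 2006 = Σ (p_2001 × q_2006) = 52.84·683 + 48.75·962 + 18.44·995 + 24.31·1295 = 132816.47.

132816.47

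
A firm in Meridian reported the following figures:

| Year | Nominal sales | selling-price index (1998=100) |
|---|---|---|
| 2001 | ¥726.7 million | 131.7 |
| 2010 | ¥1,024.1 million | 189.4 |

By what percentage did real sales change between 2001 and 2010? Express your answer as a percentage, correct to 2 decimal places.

-2.01%

Real sales 2001 = 726.7 / 1.317 = 551.78.
Real sales 2010 = 1024.1 / 1.894 = 540.71.
Real growth = 540.71 / 551.78 − 1 = -0.0201.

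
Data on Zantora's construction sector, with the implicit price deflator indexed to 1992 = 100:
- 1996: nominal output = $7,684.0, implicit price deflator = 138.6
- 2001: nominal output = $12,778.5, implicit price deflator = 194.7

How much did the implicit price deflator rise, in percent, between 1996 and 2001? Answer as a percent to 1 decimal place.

Price-level change = 194.7 / 138.6 − 1 = 0.4048.

40.5%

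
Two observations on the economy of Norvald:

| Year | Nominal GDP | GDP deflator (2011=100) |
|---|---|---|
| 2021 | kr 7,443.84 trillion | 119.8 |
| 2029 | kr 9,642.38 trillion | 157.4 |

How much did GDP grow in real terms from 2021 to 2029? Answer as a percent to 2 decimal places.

-1.41%

Deflate each year: 2021 → 7443.84/1.198 = 6213.56; 2029 → 9642.38/1.574 = 6126.04.
So real GDP changed by 6126.04/6213.56 − 1 = -0.0141, i.e. -1.41%.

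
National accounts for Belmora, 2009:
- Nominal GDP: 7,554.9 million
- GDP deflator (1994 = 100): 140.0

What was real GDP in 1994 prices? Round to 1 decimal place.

Real GDP = Nominal / (GDP deflator/100) = 7554.9 / 1.400 = 5396.36.

5,396.4 million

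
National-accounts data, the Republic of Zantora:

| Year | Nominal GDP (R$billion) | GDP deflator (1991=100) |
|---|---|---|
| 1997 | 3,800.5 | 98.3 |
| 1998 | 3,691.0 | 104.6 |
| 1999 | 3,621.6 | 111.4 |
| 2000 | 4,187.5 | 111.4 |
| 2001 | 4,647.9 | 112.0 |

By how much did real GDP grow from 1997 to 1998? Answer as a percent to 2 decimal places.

-8.73%

Real GDP 1997 = 3800.5/0.983 = 3866.23.
Real GDP 1998 = 3691.0/1.046 = 3528.68.
Change = 3528.68/3866.23 − 1 = -0.0873.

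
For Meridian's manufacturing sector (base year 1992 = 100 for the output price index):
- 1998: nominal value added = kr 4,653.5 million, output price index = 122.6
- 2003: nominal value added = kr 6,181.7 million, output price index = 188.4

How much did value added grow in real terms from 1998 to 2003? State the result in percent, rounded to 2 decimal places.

Deflate each year: 1998 → 4653.5/1.226 = 3795.68; 2003 → 6181.7/1.884 = 3281.16.
So real value added changed by 3281.16/3795.68 − 1 = -0.1356, i.e. -13.56%.

-13.56%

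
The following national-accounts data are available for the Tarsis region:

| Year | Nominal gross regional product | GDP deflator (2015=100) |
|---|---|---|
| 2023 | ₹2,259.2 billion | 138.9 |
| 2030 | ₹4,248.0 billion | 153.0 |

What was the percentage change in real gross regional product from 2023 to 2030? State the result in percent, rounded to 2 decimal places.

70.70%

Deflate each year: 2023 → 2259.2/1.389 = 1626.49; 2030 → 4248.0/1.530 = 2776.47.
So real gross regional product changed by 2776.47/1626.49 − 1 = 0.7070, i.e. 70.70%.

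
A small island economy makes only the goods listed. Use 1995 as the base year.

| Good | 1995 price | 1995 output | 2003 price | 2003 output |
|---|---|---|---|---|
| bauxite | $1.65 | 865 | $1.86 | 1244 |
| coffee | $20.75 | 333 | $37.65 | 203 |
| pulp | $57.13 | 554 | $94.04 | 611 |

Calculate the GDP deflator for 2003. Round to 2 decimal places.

163.74

Nominal GDP 2003 = 1.86·1244 + 37.65·203 + 94.04·611 = 67415.23.
Real GDP 2003 (at 1995 prices) = 1.65·1244 + 20.75·203 + 57.13·611 = 41171.28.
Deflator = Nominal/Real × 100 = 67415.23/41171.28 × 100 = 163.743.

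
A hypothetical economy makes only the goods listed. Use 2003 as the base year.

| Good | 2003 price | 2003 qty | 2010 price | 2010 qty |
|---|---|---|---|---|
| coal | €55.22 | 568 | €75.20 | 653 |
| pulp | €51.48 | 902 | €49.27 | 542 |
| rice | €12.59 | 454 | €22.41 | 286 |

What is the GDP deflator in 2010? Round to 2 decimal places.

121.70

Nominal GDP 2010 = 75.20·653 + 49.27·542 + 22.41·286 = 82219.20.
Real GDP 2010 (at 2003 prices) = 55.22·653 + 51.48·542 + 12.59·286 = 67561.56.
Deflator = Nominal/Real × 100 = 82219.20/67561.56 × 100 = 121.695.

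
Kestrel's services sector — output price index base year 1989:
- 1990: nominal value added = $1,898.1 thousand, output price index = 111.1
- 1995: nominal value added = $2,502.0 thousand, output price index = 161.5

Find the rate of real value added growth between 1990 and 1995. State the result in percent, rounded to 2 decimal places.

-9.32%

Deflate each year: 1990 → 1898.1/1.111 = 1708.46; 1995 → 2502.0/1.615 = 1549.23.
So real value added changed by 1549.23/1708.46 − 1 = -0.0932, i.e. -9.32%.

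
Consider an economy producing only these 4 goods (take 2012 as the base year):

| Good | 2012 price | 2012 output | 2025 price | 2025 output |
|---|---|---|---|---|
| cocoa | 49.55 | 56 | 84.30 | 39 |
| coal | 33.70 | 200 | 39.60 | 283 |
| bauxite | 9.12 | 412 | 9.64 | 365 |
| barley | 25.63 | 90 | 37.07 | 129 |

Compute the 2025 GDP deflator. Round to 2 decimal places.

125.91

Nominal GDP 2025 = 84.30·39 + 39.60·283 + 9.64·365 + 37.07·129 = 22795.13.
Real GDP 2025 (at 2012 prices) = 49.55·39 + 33.70·283 + 9.12·365 + 25.63·129 = 18104.62.
Deflator = Nominal/Real × 100 = 22795.13/18104.62 × 100 = 125.908.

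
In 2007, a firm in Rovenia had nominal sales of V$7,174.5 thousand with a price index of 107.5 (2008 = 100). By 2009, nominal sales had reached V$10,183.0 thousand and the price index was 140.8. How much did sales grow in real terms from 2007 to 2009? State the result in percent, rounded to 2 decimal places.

8.37%

Deflate each year: 2007 → 7174.5/1.075 = 6673.95; 2009 → 10183.0/1.408 = 7232.24.
So real sales changed by 7232.24/6673.95 − 1 = 0.0837, i.e. 8.37%.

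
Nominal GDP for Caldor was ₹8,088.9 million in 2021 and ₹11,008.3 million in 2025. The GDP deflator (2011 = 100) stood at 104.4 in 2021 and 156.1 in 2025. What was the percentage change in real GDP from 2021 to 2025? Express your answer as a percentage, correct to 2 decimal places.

-8.98%

Deflate each year: 2021 → 8088.9/1.044 = 7747.99; 2025 → 11008.3/1.561 = 7052.08.
So real GDP changed by 7052.08/7747.99 − 1 = -0.0898, i.e. -8.98%.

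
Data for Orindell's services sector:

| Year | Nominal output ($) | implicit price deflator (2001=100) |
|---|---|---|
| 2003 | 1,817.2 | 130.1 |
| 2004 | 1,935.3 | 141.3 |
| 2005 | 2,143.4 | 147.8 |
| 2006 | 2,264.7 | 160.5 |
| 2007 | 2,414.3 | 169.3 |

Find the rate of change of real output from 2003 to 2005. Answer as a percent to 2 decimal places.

Real output 2003 = 1817.2/1.301 = 1396.77.
Real output 2005 = 2143.4/1.478 = 1450.20.
Change = 1450.20/1396.77 − 1 = 0.0383.

3.83%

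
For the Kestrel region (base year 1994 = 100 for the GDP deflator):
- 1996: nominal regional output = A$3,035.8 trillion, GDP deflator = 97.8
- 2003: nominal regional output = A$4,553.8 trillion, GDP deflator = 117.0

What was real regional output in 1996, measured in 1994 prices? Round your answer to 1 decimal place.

Real regional output = Nominal / (GDP deflator/100) = 3035.8 / 0.978 = 3104.09.

A$3,104.1 trillion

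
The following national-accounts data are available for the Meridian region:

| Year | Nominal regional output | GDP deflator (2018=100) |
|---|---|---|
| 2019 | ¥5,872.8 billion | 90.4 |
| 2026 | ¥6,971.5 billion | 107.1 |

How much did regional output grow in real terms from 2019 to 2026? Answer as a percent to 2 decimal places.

Real regional output 2019 = 5872.8 / 0.904 = 6496.46.
Real regional output 2026 = 6971.5 / 1.071 = 6509.34.
Real growth = 6509.34 / 6496.46 − 1 = 0.0020.

0.20%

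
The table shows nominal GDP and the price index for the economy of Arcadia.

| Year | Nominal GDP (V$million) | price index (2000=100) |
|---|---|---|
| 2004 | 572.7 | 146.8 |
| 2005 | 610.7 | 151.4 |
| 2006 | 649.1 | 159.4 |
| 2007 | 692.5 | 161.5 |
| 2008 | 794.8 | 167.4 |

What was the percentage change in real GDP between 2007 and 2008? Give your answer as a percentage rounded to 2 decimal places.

10.73%

Real GDP 2007 = 692.5/1.615 = 428.79.
Real GDP 2008 = 794.8/1.674 = 474.79.
Change = 474.79/428.79 − 1 = 0.1073.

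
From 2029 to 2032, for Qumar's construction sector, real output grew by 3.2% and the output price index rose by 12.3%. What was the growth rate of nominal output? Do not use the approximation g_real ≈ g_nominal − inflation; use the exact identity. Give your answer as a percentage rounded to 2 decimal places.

(1 + g_nom) = (1 + g_real)(1 + π) = 1.0320 × 1.1230 = 1.15894.

15.89%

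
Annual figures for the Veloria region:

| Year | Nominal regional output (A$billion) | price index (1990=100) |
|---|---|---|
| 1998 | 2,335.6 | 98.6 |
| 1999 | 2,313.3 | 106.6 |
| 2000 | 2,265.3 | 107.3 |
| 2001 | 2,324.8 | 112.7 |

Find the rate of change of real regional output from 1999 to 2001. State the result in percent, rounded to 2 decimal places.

Real regional output 1999 = 2313.3/1.066 = 2170.08.
Real regional output 2001 = 2324.8/1.127 = 2062.82.
Change = 2062.82/2170.08 − 1 = -0.0494.

-4.94%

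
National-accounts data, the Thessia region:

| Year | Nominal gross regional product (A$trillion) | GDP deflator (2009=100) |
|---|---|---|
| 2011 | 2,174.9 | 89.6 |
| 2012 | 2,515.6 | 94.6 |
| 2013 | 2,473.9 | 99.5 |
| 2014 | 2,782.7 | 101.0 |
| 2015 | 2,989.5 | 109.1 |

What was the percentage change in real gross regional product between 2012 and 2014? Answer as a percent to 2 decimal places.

Real gross regional product 2012 = 2515.6/0.946 = 2659.20.
Real gross regional product 2014 = 2782.7/1.010 = 2755.15.
Change = 2755.15/2659.20 − 1 = 0.0361.

3.61%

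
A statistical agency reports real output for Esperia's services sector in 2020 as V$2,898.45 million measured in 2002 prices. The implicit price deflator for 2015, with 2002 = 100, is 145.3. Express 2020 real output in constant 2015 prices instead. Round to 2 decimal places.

Real output in 2015 prices = Real output in 2002 prices × (P_2015/P_2002) = 2898.45 × 1.453 = 4211.45.

V$4,211.45 million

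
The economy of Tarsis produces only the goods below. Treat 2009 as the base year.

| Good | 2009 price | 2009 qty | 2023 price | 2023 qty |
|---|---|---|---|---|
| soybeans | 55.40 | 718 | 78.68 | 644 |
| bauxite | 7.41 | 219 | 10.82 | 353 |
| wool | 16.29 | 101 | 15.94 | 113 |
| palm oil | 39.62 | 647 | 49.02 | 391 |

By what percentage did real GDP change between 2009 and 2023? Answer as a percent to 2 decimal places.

Real GDP 2009 = Nominal GDP 2009 = 55.40·718 + 7.41·219 + 16.29·101 + 39.62·647 = 68679.42.
Real GDP 2023 (at 2009 prices) = 55.40·644 + 7.41·353 + 16.29·113 + 39.62·391 = 55625.52.
Real growth = 55625.52/68679.42 − 1 = -0.1901.

-19.01%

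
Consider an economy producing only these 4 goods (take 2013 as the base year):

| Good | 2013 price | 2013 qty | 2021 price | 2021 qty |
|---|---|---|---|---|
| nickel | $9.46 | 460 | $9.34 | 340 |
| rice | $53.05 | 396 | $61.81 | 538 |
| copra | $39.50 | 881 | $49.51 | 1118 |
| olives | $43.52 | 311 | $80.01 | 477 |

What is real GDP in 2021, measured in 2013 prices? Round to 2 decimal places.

$96677.34

Real GDP 2021 = Σ (p_2013 × q_2021) = 9.46·340 + 53.05·538 + 39.50·1118 + 43.52·477 = 96677.34.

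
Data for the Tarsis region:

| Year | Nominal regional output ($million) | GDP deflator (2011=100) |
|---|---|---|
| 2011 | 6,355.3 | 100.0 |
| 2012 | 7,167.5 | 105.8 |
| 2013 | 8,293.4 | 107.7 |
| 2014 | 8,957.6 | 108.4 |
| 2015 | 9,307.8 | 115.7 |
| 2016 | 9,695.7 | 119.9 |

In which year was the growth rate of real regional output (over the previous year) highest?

2012: real = 7167.5/1.058 = 6774.57; growth vs 2011 (6355.30) = 6.60%.
2013: real = 8293.4/1.077 = 7700.46; growth vs 2012 (6774.57) = 13.67%.
2014: real = 8957.6/1.084 = 8263.47; growth vs 2013 (7700.46) = 7.31%.
2015: real = 9307.8/1.157 = 8044.77; growth vs 2014 (8263.47) = -2.65%.
2016: real = 9695.7/1.199 = 8086.49; growth vs 2015 (8044.77) = 0.52%.

2013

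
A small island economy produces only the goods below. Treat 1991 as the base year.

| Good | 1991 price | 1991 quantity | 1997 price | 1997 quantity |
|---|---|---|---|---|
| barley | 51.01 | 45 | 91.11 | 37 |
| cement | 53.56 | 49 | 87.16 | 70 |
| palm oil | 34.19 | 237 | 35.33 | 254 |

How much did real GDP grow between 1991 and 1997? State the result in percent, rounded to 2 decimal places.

9.97%

Real GDP 1991 = Nominal GDP 1991 = 51.01·45 + 53.56·49 + 34.19·237 = 13022.92.
Real GDP 1997 (at 1991 prices) = 51.01·37 + 53.56·70 + 34.19·254 = 14320.83.
Real growth = 14320.83/13022.92 − 1 = 0.0997.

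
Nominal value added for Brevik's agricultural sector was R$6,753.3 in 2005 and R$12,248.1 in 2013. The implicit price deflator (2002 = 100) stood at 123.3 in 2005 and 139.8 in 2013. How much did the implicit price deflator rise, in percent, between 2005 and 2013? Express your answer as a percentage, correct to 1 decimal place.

13.4%

Price-level change = 139.8 / 123.3 − 1 = 0.1338.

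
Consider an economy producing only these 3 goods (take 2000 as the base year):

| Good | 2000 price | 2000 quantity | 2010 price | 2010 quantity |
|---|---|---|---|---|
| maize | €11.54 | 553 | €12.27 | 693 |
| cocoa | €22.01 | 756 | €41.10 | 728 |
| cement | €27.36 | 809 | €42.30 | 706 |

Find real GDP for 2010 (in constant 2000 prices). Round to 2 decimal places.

€43336.66

Real GDP 2010 = Σ (p_2000 × q_2010) = 11.54·693 + 22.01·728 + 27.36·706 = 43336.66.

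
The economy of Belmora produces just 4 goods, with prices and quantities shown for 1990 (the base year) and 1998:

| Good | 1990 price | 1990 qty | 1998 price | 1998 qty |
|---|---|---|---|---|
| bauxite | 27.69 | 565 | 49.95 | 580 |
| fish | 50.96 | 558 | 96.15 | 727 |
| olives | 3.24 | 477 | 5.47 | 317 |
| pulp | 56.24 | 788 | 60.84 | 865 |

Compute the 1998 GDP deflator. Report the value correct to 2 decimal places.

Nominal GDP 1998 = 49.95·580 + 96.15·727 + 5.47·317 + 60.84·865 = 153232.64.
Real GDP 1998 (at 1990 prices) = 27.69·580 + 50.96·727 + 3.24·317 + 56.24·865 = 102782.80.
Deflator = Nominal/Real × 100 = 153232.64/102782.80 × 100 = 149.084.

149.08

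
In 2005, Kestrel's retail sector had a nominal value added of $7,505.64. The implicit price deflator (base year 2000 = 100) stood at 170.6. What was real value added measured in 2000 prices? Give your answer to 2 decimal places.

$4,399.55

Real value added = Nominal / (implicit price deflator/100) = 7505.64 / 1.706 = 4399.55.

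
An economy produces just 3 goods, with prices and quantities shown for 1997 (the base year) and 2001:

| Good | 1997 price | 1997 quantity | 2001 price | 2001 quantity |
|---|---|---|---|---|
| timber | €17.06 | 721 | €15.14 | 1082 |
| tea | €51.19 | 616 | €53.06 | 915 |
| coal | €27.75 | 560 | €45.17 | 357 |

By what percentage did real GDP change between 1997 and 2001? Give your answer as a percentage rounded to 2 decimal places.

26.66%

Real GDP 1997 = Nominal GDP 1997 = 17.06·721 + 51.19·616 + 27.75·560 = 59373.30.
Real GDP 2001 (at 1997 prices) = 17.06·1082 + 51.19·915 + 27.75·357 = 75204.52.
Real growth = 75204.52/59373.30 − 1 = 0.2666.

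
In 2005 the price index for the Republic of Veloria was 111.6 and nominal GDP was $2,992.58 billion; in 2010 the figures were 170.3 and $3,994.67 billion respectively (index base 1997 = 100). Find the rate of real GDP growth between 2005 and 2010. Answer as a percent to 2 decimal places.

-12.52%

Real GDP 2005 = 2992.58 / 1.116 = 2681.52.
Real GDP 2010 = 3994.67 / 1.703 = 2345.67.
Real growth = 2345.67 / 2681.52 − 1 = -0.1252.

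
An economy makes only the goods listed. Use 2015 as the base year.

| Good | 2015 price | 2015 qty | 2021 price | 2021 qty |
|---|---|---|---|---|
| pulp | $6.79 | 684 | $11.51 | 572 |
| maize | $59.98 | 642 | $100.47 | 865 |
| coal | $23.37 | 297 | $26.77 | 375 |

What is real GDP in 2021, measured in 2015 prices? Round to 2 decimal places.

Real GDP 2021 = Σ (p_2015 × q_2021) = 6.79·572 + 59.98·865 + 23.37·375 = 64530.33.

$64530.33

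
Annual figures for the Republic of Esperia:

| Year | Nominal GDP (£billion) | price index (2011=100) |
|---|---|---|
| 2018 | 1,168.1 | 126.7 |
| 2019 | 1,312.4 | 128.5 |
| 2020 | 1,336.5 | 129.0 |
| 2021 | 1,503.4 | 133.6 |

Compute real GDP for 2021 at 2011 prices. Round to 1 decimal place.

£1,125.3 billion

Real GDP 2021 = 1503.4 / 1.336 = 1125.30.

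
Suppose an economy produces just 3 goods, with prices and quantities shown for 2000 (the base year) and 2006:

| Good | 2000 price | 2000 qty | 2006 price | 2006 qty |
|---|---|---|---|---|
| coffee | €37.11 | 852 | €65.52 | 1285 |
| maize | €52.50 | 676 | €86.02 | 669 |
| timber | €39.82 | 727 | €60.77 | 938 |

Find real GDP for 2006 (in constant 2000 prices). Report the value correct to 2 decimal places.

Real GDP 2006 = Σ (p_2000 × q_2006) = 37.11·1285 + 52.50·669 + 39.82·938 = 120160.01.

€120160.01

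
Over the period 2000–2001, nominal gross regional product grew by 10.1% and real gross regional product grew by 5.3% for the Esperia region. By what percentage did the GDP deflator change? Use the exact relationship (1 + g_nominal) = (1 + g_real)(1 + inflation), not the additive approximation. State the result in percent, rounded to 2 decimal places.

(1 + g_nom) = (1 + g_real)(1 + π), so π = 1.1010 / 1.0530 − 1 = 0.04558.

4.56%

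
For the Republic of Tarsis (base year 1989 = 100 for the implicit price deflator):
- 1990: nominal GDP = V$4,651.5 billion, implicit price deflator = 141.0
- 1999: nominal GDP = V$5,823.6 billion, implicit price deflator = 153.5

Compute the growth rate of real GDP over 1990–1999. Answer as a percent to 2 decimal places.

Deflate each year: 1990 → 4651.5/1.410 = 3298.94; 1999 → 5823.6/1.535 = 3793.88.
So real GDP changed by 3793.88/3298.94 − 1 = 0.1500, i.e. 15.00%.

15.00%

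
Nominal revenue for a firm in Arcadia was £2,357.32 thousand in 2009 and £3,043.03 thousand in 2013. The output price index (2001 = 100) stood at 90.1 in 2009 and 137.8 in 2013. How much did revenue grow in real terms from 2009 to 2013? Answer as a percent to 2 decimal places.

Deflate each year: 2009 → 2357.32/0.901 = 2616.34; 2013 → 3043.03/1.378 = 2208.29.
So real revenue changed by 2208.29/2616.34 − 1 = -0.1560, i.e. -15.60%.

-15.60%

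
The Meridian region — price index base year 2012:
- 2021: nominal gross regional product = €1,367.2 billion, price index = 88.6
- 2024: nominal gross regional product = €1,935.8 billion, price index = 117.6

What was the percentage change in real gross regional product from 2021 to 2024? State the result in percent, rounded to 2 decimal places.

Deflate each year: 2021 → 1367.2/0.886 = 1543.12; 2024 → 1935.8/1.176 = 1646.09.
So real gross regional product changed by 1646.09/1543.12 − 1 = 0.0667, i.e. 6.67%.

6.67%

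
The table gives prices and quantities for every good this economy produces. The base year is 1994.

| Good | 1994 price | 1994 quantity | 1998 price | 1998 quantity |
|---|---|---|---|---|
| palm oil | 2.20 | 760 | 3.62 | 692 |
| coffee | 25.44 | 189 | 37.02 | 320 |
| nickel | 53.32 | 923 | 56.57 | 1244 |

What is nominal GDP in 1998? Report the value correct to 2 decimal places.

84724.52

Nominal GDP 1998 = Σ (p_1998 × q_1998) = 3.62·692 + 37.02·320 + 56.57·1244 = 84724.52.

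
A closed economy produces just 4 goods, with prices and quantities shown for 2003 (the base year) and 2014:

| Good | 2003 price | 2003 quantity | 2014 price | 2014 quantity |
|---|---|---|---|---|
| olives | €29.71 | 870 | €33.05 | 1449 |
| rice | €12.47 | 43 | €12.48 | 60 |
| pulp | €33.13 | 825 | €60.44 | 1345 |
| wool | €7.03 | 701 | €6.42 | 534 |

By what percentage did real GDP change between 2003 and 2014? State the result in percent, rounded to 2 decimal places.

57.07%

Real GDP 2003 = Nominal GDP 2003 = 29.71·870 + 12.47·43 + 33.13·825 + 7.03·701 = 58644.19.
Real GDP 2014 (at 2003 prices) = 29.71·1449 + 12.47·60 + 33.13·1345 + 7.03·534 = 92111.86.
Real growth = 92111.86/58644.19 − 1 = 0.5707.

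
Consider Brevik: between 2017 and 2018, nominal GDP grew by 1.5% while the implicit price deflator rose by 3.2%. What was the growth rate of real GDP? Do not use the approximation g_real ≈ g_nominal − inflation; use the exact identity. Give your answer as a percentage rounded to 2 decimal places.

-1.65%

(1 + g_nom) = (1 + g_real)(1 + π), so g_real = 1.0150 / 1.0320 − 1 = -0.01647.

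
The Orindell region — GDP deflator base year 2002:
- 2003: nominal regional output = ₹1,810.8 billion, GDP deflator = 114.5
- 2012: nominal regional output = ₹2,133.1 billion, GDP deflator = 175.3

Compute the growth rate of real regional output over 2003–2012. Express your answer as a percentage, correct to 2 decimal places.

Real regional output 2003 = 1810.8 / 1.145 = 1581.48.
Real regional output 2012 = 2133.1 / 1.753 = 1216.83.
Real growth = 1216.83 / 1581.48 − 1 = -0.2306.

-23.06%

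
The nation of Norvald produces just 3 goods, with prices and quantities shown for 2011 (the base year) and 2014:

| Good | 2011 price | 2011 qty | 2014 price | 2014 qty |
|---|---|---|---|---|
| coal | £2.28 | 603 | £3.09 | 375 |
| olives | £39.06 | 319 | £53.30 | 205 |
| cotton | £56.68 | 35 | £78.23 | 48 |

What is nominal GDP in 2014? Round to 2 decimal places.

Nominal GDP 2014 = Σ (p_2014 × q_2014) = 3.09·375 + 53.30·205 + 78.23·48 = 15840.29.

£15840.29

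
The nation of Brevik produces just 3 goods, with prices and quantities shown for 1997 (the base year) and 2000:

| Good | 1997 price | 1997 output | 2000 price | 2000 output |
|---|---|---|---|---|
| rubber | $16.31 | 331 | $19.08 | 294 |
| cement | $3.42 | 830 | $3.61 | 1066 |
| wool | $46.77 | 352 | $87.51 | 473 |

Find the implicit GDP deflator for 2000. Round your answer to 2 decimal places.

Nominal GDP 2000 = 19.08·294 + 3.61·1066 + 87.51·473 = 50850.01.
Real GDP 2000 (at 1997 prices) = 16.31·294 + 3.42·1066 + 46.77·473 = 30563.07.
Deflator = Nominal/Real × 100 = 50850.01/30563.07 × 100 = 166.377.

166.38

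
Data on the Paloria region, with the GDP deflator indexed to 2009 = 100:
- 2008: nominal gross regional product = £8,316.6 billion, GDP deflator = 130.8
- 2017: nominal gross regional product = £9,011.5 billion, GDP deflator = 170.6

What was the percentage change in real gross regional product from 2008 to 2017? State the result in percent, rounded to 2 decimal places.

-16.92%

Deflate each year: 2008 → 8316.6/1.308 = 6358.26; 2017 → 9011.5/1.706 = 5282.24.
So real gross regional product changed by 5282.24/6358.26 − 1 = -0.1692, i.e. -16.92%.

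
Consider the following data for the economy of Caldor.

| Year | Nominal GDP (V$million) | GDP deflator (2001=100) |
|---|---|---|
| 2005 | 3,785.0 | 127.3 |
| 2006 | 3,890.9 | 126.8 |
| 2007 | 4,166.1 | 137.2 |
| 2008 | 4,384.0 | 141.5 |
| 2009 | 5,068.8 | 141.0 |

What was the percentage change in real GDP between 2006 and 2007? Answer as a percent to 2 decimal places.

-1.04%

Real GDP 2006 = 3890.9/1.268 = 3068.53.
Real GDP 2007 = 4166.1/1.372 = 3036.52.
Change = 3036.52/3068.53 − 1 = -0.0104.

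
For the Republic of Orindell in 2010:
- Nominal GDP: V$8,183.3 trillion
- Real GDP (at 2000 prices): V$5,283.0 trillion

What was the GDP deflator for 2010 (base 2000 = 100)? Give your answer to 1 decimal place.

154.9

GDP deflator = (Nominal / Real) × 100 = 8183.3 / 5283.0 × 100 = 154.90.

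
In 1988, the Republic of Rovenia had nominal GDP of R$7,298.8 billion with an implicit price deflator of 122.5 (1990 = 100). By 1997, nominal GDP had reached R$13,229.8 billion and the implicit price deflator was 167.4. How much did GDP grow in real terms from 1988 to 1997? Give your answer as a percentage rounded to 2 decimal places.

Deflate each year: 1988 → 7298.8/1.225 = 5958.20; 1997 → 13229.8/1.674 = 7903.11.
So real GDP changed by 7903.11/5958.20 − 1 = 0.3264, i.e. 32.64%.

32.64%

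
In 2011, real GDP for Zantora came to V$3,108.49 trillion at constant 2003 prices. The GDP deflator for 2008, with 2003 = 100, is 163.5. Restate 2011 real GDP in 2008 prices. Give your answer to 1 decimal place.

V$5,082.4 trillion

Real GDP in 2008 prices = Real GDP in 2003 prices × (P_2008/P_2003) = 3108.49 × 1.635 = 5082.38.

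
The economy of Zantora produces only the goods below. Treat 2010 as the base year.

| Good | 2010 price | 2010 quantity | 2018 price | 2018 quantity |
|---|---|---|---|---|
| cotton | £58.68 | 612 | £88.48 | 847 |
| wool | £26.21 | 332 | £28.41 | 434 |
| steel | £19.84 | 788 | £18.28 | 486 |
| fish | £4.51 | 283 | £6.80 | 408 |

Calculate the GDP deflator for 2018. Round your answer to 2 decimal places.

136.34

Nominal GDP 2018 = 88.48·847 + 28.41·434 + 18.28·486 + 6.80·408 = 98930.98.
Real GDP 2018 (at 2010 prices) = 58.68·847 + 26.21·434 + 19.84·486 + 4.51·408 = 72559.42.
Deflator = Nominal/Real × 100 = 98930.98/72559.42 × 100 = 136.345.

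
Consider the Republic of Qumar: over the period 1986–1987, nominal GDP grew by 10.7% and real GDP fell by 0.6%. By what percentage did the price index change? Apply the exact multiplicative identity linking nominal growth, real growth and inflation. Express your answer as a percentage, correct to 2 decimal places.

11.37%

(1 + g_nom) = (1 + g_real)(1 + π), so π = 1.1070 / 0.9940 − 1 = 0.11368.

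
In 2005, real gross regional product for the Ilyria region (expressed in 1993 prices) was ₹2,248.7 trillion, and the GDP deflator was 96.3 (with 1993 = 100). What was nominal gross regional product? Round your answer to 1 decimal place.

₹2,165.5 trillion

Nominal gross regional product = Real × (GDP deflator/100) = 2248.7 × 0.963 = 2165.50.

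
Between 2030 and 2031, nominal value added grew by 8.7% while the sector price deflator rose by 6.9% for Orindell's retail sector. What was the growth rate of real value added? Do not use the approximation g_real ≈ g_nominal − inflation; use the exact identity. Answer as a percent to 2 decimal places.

1.68%

(1 + g_nom) = (1 + g_real)(1 + π), so g_real = 1.0870 / 1.0690 − 1 = 0.01684.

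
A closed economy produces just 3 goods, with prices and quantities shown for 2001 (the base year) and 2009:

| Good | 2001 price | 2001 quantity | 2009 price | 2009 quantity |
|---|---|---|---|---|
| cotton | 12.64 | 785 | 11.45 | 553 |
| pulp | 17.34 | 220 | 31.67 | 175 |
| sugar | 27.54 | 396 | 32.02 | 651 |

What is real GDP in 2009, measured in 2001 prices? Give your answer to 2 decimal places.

Real GDP 2009 = Σ (p_2001 × q_2009) = 12.64·553 + 17.34·175 + 27.54·651 = 27952.96.

27952.96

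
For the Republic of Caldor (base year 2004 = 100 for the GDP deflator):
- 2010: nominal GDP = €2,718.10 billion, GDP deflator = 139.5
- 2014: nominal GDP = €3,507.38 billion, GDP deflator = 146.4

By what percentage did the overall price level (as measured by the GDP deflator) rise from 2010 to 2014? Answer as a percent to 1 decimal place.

Price-level change = 146.4 / 139.5 − 1 = 0.0495.

4.9%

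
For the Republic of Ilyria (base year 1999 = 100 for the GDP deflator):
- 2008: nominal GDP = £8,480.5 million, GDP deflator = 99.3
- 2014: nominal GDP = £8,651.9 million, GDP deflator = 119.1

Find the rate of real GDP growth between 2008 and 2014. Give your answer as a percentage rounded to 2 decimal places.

Real GDP 2008 = 8480.5 / 0.993 = 8540.28.
Real GDP 2014 = 8651.9 / 1.191 = 7264.40.
Real growth = 7264.40 / 8540.28 − 1 = -0.1494.

-14.94%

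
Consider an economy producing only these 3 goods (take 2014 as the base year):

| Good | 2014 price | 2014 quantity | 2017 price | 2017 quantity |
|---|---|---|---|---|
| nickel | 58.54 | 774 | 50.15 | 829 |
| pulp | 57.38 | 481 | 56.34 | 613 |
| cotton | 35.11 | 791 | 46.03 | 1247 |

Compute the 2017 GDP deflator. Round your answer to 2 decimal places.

104.73

Nominal GDP 2017 = 50.15·829 + 56.34·613 + 46.03·1247 = 133510.18.
Real GDP 2017 (at 2014 prices) = 58.54·829 + 57.38·613 + 35.11·1247 = 127485.77.
Deflator = Nominal/Real × 100 = 133510.18/127485.77 × 100 = 104.726.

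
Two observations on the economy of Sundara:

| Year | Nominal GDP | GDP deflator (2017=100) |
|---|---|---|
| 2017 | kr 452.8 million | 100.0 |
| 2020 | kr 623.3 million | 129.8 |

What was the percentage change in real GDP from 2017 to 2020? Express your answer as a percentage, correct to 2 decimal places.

Deflate each year: 2017 → 452.8/1.000 = 452.80; 2020 → 623.3/1.298 = 480.20.
So real GDP changed by 480.20/452.80 − 1 = 0.0605, i.e. 6.05%.

6.05%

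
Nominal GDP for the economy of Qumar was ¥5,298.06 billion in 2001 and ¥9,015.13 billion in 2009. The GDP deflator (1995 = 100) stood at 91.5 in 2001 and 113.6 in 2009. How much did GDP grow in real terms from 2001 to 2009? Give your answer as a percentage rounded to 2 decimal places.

Deflate each year: 2001 → 5298.06/0.915 = 5790.23; 2009 → 9015.13/1.136 = 7935.85.
So real GDP changed by 7935.85/5790.23 − 1 = 0.3706, i.e. 37.06%.

37.06%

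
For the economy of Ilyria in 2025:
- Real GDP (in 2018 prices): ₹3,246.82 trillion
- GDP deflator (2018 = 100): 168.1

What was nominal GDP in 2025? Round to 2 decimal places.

Nominal GDP = Real × (GDP deflator/100) = 3246.82 × 1.681 = 5457.90.

₹5,457.90 trillion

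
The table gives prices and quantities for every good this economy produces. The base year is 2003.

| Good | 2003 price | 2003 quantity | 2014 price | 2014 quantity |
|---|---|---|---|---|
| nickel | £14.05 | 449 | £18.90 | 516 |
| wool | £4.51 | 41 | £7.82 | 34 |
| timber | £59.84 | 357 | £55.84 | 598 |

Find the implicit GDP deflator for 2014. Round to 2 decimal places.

100.52

Nominal GDP 2014 = 18.90·516 + 7.82·34 + 55.84·598 = 43410.60.
Real GDP 2014 (at 2003 prices) = 14.05·516 + 4.51·34 + 59.84·598 = 43187.46.
Deflator = Nominal/Real × 100 = 43410.60/43187.46 × 100 = 100.517.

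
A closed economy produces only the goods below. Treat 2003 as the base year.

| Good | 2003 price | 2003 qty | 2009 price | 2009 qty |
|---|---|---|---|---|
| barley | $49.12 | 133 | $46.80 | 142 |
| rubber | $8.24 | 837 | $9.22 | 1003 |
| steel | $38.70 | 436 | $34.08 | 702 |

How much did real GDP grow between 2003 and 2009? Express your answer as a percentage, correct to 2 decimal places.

39.94%

Real GDP 2003 = Nominal GDP 2003 = 49.12·133 + 8.24·837 + 38.70·436 = 30303.04.
Real GDP 2009 (at 2003 prices) = 49.12·142 + 8.24·1003 + 38.70·702 = 42407.16.
Real growth = 42407.16/30303.04 − 1 = 0.3994.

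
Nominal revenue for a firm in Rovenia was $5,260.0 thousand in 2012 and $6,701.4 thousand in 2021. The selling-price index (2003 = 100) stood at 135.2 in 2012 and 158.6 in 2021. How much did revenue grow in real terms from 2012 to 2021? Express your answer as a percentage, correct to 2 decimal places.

8.61%

Real revenue 2012 = 5260.0 / 1.352 = 3890.53.
Real revenue 2021 = 6701.4 / 1.586 = 4225.35.
Real growth = 4225.35 / 3890.53 − 1 = 0.0861.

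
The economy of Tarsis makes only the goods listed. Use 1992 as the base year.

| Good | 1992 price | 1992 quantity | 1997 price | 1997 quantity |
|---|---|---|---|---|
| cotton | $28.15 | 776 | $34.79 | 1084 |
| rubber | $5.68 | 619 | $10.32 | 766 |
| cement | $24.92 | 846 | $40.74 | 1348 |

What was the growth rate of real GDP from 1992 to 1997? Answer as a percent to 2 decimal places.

47.40%

Real GDP 1992 = Nominal GDP 1992 = 28.15·776 + 5.68·619 + 24.92·846 = 46442.64.
Real GDP 1997 (at 1992 prices) = 28.15·1084 + 5.68·766 + 24.92·1348 = 68457.64.
Real growth = 68457.64/46442.64 − 1 = 0.4740.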